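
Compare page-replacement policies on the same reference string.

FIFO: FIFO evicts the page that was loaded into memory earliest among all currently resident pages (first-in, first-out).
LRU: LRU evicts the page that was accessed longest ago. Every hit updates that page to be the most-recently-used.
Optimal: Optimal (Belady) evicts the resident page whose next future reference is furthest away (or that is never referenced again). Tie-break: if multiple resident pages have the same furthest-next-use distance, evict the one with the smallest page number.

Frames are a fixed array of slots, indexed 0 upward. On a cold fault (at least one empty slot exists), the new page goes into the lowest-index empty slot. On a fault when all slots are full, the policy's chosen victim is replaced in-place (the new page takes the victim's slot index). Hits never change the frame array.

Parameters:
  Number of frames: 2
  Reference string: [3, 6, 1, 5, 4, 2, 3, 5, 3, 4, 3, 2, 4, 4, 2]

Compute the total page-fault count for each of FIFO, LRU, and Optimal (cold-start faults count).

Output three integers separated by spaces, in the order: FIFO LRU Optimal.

Answer: 12 11 9

Derivation:
--- FIFO ---
  step 0: ref 3 -> FAULT, frames=[3,-] (faults so far: 1)
  step 1: ref 6 -> FAULT, frames=[3,6] (faults so far: 2)
  step 2: ref 1 -> FAULT, evict 3, frames=[1,6] (faults so far: 3)
  step 3: ref 5 -> FAULT, evict 6, frames=[1,5] (faults so far: 4)
  step 4: ref 4 -> FAULT, evict 1, frames=[4,5] (faults so far: 5)
  step 5: ref 2 -> FAULT, evict 5, frames=[4,2] (faults so far: 6)
  step 6: ref 3 -> FAULT, evict 4, frames=[3,2] (faults so far: 7)
  step 7: ref 5 -> FAULT, evict 2, frames=[3,5] (faults so far: 8)
  step 8: ref 3 -> HIT, frames=[3,5] (faults so far: 8)
  step 9: ref 4 -> FAULT, evict 3, frames=[4,5] (faults so far: 9)
  step 10: ref 3 -> FAULT, evict 5, frames=[4,3] (faults so far: 10)
  step 11: ref 2 -> FAULT, evict 4, frames=[2,3] (faults so far: 11)
  step 12: ref 4 -> FAULT, evict 3, frames=[2,4] (faults so far: 12)
  step 13: ref 4 -> HIT, frames=[2,4] (faults so far: 12)
  step 14: ref 2 -> HIT, frames=[2,4] (faults so far: 12)
  FIFO total faults: 12
--- LRU ---
  step 0: ref 3 -> FAULT, frames=[3,-] (faults so far: 1)
  step 1: ref 6 -> FAULT, frames=[3,6] (faults so far: 2)
  step 2: ref 1 -> FAULT, evict 3, frames=[1,6] (faults so far: 3)
  step 3: ref 5 -> FAULT, evict 6, frames=[1,5] (faults so far: 4)
  step 4: ref 4 -> FAULT, evict 1, frames=[4,5] (faults so far: 5)
  step 5: ref 2 -> FAULT, evict 5, frames=[4,2] (faults so far: 6)
  step 6: ref 3 -> FAULT, evict 4, frames=[3,2] (faults so far: 7)
  step 7: ref 5 -> FAULT, evict 2, frames=[3,5] (faults so far: 8)
  step 8: ref 3 -> HIT, frames=[3,5] (faults so far: 8)
  step 9: ref 4 -> FAULT, evict 5, frames=[3,4] (faults so far: 9)
  step 10: ref 3 -> HIT, frames=[3,4] (faults so far: 9)
  step 11: ref 2 -> FAULT, evict 4, frames=[3,2] (faults so far: 10)
  step 12: ref 4 -> FAULT, evict 3, frames=[4,2] (faults so far: 11)
  step 13: ref 4 -> HIT, frames=[4,2] (faults so far: 11)
  step 14: ref 2 -> HIT, frames=[4,2] (faults so far: 11)
  LRU total faults: 11
--- Optimal ---
  step 0: ref 3 -> FAULT, frames=[3,-] (faults so far: 1)
  step 1: ref 6 -> FAULT, frames=[3,6] (faults so far: 2)
  step 2: ref 1 -> FAULT, evict 6, frames=[3,1] (faults so far: 3)
  step 3: ref 5 -> FAULT, evict 1, frames=[3,5] (faults so far: 4)
  step 4: ref 4 -> FAULT, evict 5, frames=[3,4] (faults so far: 5)
  step 5: ref 2 -> FAULT, evict 4, frames=[3,2] (faults so far: 6)
  step 6: ref 3 -> HIT, frames=[3,2] (faults so far: 6)
  step 7: ref 5 -> FAULT, evict 2, frames=[3,5] (faults so far: 7)
  step 8: ref 3 -> HIT, frames=[3,5] (faults so far: 7)
  step 9: ref 4 -> FAULT, evict 5, frames=[3,4] (faults so far: 8)
  step 10: ref 3 -> HIT, frames=[3,4] (faults so far: 8)
  step 11: ref 2 -> FAULT, evict 3, frames=[2,4] (faults so far: 9)
  step 12: ref 4 -> HIT, frames=[2,4] (faults so far: 9)
  step 13: ref 4 -> HIT, frames=[2,4] (faults so far: 9)
  step 14: ref 2 -> HIT, frames=[2,4] (faults so far: 9)
  Optimal total faults: 9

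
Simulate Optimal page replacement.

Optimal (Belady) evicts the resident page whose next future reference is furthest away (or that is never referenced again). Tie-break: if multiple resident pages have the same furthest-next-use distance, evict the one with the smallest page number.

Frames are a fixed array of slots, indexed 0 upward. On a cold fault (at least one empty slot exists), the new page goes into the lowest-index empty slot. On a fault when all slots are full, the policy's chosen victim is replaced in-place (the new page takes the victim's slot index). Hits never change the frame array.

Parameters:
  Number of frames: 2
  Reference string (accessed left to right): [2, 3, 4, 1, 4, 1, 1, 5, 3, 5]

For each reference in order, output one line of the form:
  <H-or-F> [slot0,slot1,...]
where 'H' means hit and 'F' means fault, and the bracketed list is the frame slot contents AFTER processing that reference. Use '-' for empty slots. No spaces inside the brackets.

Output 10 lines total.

F [2,-]
F [2,3]
F [4,3]
F [4,1]
H [4,1]
H [4,1]
H [4,1]
F [4,5]
F [3,5]
H [3,5]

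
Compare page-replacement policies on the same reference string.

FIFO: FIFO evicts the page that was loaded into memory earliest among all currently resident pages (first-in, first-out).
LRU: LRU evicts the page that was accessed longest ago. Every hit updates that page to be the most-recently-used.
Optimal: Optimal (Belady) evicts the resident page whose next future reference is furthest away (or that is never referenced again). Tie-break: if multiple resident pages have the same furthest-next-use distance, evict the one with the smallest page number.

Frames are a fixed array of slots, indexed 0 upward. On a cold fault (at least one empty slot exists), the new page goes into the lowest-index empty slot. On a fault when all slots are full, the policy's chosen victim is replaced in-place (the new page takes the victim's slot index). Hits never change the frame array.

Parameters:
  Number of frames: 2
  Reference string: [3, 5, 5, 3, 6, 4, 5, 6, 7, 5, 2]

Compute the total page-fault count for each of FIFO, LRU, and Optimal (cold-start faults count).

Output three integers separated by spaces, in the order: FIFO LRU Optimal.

--- FIFO ---
  step 0: ref 3 -> FAULT, frames=[3,-] (faults so far: 1)
  step 1: ref 5 -> FAULT, frames=[3,5] (faults so far: 2)
  step 2: ref 5 -> HIT, frames=[3,5] (faults so far: 2)
  step 3: ref 3 -> HIT, frames=[3,5] (faults so far: 2)
  step 4: ref 6 -> FAULT, evict 3, frames=[6,5] (faults so far: 3)
  step 5: ref 4 -> FAULT, evict 5, frames=[6,4] (faults so far: 4)
  step 6: ref 5 -> FAULT, evict 6, frames=[5,4] (faults so far: 5)
  step 7: ref 6 -> FAULT, evict 4, frames=[5,6] (faults so far: 6)
  step 8: ref 7 -> FAULT, evict 5, frames=[7,6] (faults so far: 7)
  step 9: ref 5 -> FAULT, evict 6, frames=[7,5] (faults so far: 8)
  step 10: ref 2 -> FAULT, evict 7, frames=[2,5] (faults so far: 9)
  FIFO total faults: 9
--- LRU ---
  step 0: ref 3 -> FAULT, frames=[3,-] (faults so far: 1)
  step 1: ref 5 -> FAULT, frames=[3,5] (faults so far: 2)
  step 2: ref 5 -> HIT, frames=[3,5] (faults so far: 2)
  step 3: ref 3 -> HIT, frames=[3,5] (faults so far: 2)
  step 4: ref 6 -> FAULT, evict 5, frames=[3,6] (faults so far: 3)
  step 5: ref 4 -> FAULT, evict 3, frames=[4,6] (faults so far: 4)
  step 6: ref 5 -> FAULT, evict 6, frames=[4,5] (faults so far: 5)
  step 7: ref 6 -> FAULT, evict 4, frames=[6,5] (faults so far: 6)
  step 8: ref 7 -> FAULT, evict 5, frames=[6,7] (faults so far: 7)
  step 9: ref 5 -> FAULT, evict 6, frames=[5,7] (faults so far: 8)
  step 10: ref 2 -> FAULT, evict 7, frames=[5,2] (faults so far: 9)
  LRU total faults: 9
--- Optimal ---
  step 0: ref 3 -> FAULT, frames=[3,-] (faults so far: 1)
  step 1: ref 5 -> FAULT, frames=[3,5] (faults so far: 2)
  step 2: ref 5 -> HIT, frames=[3,5] (faults so far: 2)
  step 3: ref 3 -> HIT, frames=[3,5] (faults so far: 2)
  step 4: ref 6 -> FAULT, evict 3, frames=[6,5] (faults so far: 3)
  step 5: ref 4 -> FAULT, evict 6, frames=[4,5] (faults so far: 4)
  step 6: ref 5 -> HIT, frames=[4,5] (faults so far: 4)
  step 7: ref 6 -> FAULT, evict 4, frames=[6,5] (faults so far: 5)
  step 8: ref 7 -> FAULT, evict 6, frames=[7,5] (faults so far: 6)
  step 9: ref 5 -> HIT, frames=[7,5] (faults so far: 6)
  step 10: ref 2 -> FAULT, evict 5, frames=[7,2] (faults so far: 7)
  Optimal total faults: 7

Answer: 9 9 7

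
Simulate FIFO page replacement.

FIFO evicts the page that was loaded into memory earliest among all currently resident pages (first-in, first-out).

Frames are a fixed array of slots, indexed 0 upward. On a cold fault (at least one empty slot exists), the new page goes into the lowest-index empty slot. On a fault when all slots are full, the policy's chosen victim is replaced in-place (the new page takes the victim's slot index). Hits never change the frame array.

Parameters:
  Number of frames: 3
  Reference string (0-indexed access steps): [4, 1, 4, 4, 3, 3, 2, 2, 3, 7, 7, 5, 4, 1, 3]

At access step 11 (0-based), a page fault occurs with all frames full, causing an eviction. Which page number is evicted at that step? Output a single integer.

Answer: 3

Derivation:
Step 0: ref 4 -> FAULT, frames=[4,-,-]
Step 1: ref 1 -> FAULT, frames=[4,1,-]
Step 2: ref 4 -> HIT, frames=[4,1,-]
Step 3: ref 4 -> HIT, frames=[4,1,-]
Step 4: ref 3 -> FAULT, frames=[4,1,3]
Step 5: ref 3 -> HIT, frames=[4,1,3]
Step 6: ref 2 -> FAULT, evict 4, frames=[2,1,3]
Step 7: ref 2 -> HIT, frames=[2,1,3]
Step 8: ref 3 -> HIT, frames=[2,1,3]
Step 9: ref 7 -> FAULT, evict 1, frames=[2,7,3]
Step 10: ref 7 -> HIT, frames=[2,7,3]
Step 11: ref 5 -> FAULT, evict 3, frames=[2,7,5]
At step 11: evicted page 3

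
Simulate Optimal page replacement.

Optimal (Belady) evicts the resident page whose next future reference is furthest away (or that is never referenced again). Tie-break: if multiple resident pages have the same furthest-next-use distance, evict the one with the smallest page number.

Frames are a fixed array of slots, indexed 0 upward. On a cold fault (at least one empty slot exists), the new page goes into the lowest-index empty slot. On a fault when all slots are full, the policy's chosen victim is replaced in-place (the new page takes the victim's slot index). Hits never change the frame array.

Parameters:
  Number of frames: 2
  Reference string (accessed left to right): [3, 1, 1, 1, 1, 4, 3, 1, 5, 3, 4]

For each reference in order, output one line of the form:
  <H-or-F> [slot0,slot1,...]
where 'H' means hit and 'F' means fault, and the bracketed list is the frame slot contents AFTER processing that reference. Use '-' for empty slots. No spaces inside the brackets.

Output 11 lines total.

F [3,-]
F [3,1]
H [3,1]
H [3,1]
H [3,1]
F [3,4]
H [3,4]
F [3,1]
F [3,5]
H [3,5]
F [4,5]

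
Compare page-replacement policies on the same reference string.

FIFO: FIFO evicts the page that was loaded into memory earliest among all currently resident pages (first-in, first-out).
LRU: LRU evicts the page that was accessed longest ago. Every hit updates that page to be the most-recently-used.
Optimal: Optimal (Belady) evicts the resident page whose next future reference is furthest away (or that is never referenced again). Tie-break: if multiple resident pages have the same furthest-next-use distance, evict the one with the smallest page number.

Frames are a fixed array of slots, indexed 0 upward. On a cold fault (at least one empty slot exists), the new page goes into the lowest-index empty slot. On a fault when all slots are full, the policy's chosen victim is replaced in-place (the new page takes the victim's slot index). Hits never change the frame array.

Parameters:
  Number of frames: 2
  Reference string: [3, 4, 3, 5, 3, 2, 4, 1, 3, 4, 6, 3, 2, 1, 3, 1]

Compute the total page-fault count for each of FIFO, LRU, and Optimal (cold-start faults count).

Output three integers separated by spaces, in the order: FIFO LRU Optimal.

--- FIFO ---
  step 0: ref 3 -> FAULT, frames=[3,-] (faults so far: 1)
  step 1: ref 4 -> FAULT, frames=[3,4] (faults so far: 2)
  step 2: ref 3 -> HIT, frames=[3,4] (faults so far: 2)
  step 3: ref 5 -> FAULT, evict 3, frames=[5,4] (faults so far: 3)
  step 4: ref 3 -> FAULT, evict 4, frames=[5,3] (faults so far: 4)
  step 5: ref 2 -> FAULT, evict 5, frames=[2,3] (faults so far: 5)
  step 6: ref 4 -> FAULT, evict 3, frames=[2,4] (faults so far: 6)
  step 7: ref 1 -> FAULT, evict 2, frames=[1,4] (faults so far: 7)
  step 8: ref 3 -> FAULT, evict 4, frames=[1,3] (faults so far: 8)
  step 9: ref 4 -> FAULT, evict 1, frames=[4,3] (faults so far: 9)
  step 10: ref 6 -> FAULT, evict 3, frames=[4,6] (faults so far: 10)
  step 11: ref 3 -> FAULT, evict 4, frames=[3,6] (faults so far: 11)
  step 12: ref 2 -> FAULT, evict 6, frames=[3,2] (faults so far: 12)
  step 13: ref 1 -> FAULT, evict 3, frames=[1,2] (faults so far: 13)
  step 14: ref 3 -> FAULT, evict 2, frames=[1,3] (faults so far: 14)
  step 15: ref 1 -> HIT, frames=[1,3] (faults so far: 14)
  FIFO total faults: 14
--- LRU ---
  step 0: ref 3 -> FAULT, frames=[3,-] (faults so far: 1)
  step 1: ref 4 -> FAULT, frames=[3,4] (faults so far: 2)
  step 2: ref 3 -> HIT, frames=[3,4] (faults so far: 2)
  step 3: ref 5 -> FAULT, evict 4, frames=[3,5] (faults so far: 3)
  step 4: ref 3 -> HIT, frames=[3,5] (faults so far: 3)
  step 5: ref 2 -> FAULT, evict 5, frames=[3,2] (faults so far: 4)
  step 6: ref 4 -> FAULT, evict 3, frames=[4,2] (faults so far: 5)
  step 7: ref 1 -> FAULT, evict 2, frames=[4,1] (faults so far: 6)
  step 8: ref 3 -> FAULT, evict 4, frames=[3,1] (faults so far: 7)
  step 9: ref 4 -> FAULT, evict 1, frames=[3,4] (faults so far: 8)
  step 10: ref 6 -> FAULT, evict 3, frames=[6,4] (faults so far: 9)
  step 11: ref 3 -> FAULT, evict 4, frames=[6,3] (faults so far: 10)
  step 12: ref 2 -> FAULT, evict 6, frames=[2,3] (faults so far: 11)
  step 13: ref 1 -> FAULT, evict 3, frames=[2,1] (faults so far: 12)
  step 14: ref 3 -> FAULT, evict 2, frames=[3,1] (faults so far: 13)
  step 15: ref 1 -> HIT, frames=[3,1] (faults so far: 13)
  LRU total faults: 13
--- Optimal ---
  step 0: ref 3 -> FAULT, frames=[3,-] (faults so far: 1)
  step 1: ref 4 -> FAULT, frames=[3,4] (faults so far: 2)
  step 2: ref 3 -> HIT, frames=[3,4] (faults so far: 2)
  step 3: ref 5 -> FAULT, evict 4, frames=[3,5] (faults so far: 3)
  step 4: ref 3 -> HIT, frames=[3,5] (faults so far: 3)
  step 5: ref 2 -> FAULT, evict 5, frames=[3,2] (faults so far: 4)
  step 6: ref 4 -> FAULT, evict 2, frames=[3,4] (faults so far: 5)
  step 7: ref 1 -> FAULT, evict 4, frames=[3,1] (faults so far: 6)
  step 8: ref 3 -> HIT, frames=[3,1] (faults so far: 6)
  step 9: ref 4 -> FAULT, evict 1, frames=[3,4] (faults so far: 7)
  step 10: ref 6 -> FAULT, evict 4, frames=[3,6] (faults so far: 8)
  step 11: ref 3 -> HIT, frames=[3,6] (faults so far: 8)
  step 12: ref 2 -> FAULT, evict 6, frames=[3,2] (faults so far: 9)
  step 13: ref 1 -> FAULT, evict 2, frames=[3,1] (faults so far: 10)
  step 14: ref 3 -> HIT, frames=[3,1] (faults so far: 10)
  step 15: ref 1 -> HIT, frames=[3,1] (faults so far: 10)
  Optimal total faults: 10

Answer: 14 13 10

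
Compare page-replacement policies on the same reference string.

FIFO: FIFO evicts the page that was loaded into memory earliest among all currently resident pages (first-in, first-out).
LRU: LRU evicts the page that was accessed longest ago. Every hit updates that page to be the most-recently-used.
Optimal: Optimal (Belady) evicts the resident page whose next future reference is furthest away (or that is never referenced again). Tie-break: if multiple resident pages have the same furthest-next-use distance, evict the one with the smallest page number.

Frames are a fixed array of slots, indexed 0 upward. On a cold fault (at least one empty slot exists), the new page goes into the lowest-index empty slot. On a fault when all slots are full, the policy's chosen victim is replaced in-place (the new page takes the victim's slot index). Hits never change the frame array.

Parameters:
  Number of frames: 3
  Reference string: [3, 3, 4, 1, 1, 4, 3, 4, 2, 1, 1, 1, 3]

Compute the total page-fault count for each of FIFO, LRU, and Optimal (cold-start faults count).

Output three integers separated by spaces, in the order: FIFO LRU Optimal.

Answer: 5 6 4

Derivation:
--- FIFO ---
  step 0: ref 3 -> FAULT, frames=[3,-,-] (faults so far: 1)
  step 1: ref 3 -> HIT, frames=[3,-,-] (faults so far: 1)
  step 2: ref 4 -> FAULT, frames=[3,4,-] (faults so far: 2)
  step 3: ref 1 -> FAULT, frames=[3,4,1] (faults so far: 3)
  step 4: ref 1 -> HIT, frames=[3,4,1] (faults so far: 3)
  step 5: ref 4 -> HIT, frames=[3,4,1] (faults so far: 3)
  step 6: ref 3 -> HIT, frames=[3,4,1] (faults so far: 3)
  step 7: ref 4 -> HIT, frames=[3,4,1] (faults so far: 3)
  step 8: ref 2 -> FAULT, evict 3, frames=[2,4,1] (faults so far: 4)
  step 9: ref 1 -> HIT, frames=[2,4,1] (faults so far: 4)
  step 10: ref 1 -> HIT, frames=[2,4,1] (faults so far: 4)
  step 11: ref 1 -> HIT, frames=[2,4,1] (faults so far: 4)
  step 12: ref 3 -> FAULT, evict 4, frames=[2,3,1] (faults so far: 5)
  FIFO total faults: 5
--- LRU ---
  step 0: ref 3 -> FAULT, frames=[3,-,-] (faults so far: 1)
  step 1: ref 3 -> HIT, frames=[3,-,-] (faults so far: 1)
  step 2: ref 4 -> FAULT, frames=[3,4,-] (faults so far: 2)
  step 3: ref 1 -> FAULT, frames=[3,4,1] (faults so far: 3)
  step 4: ref 1 -> HIT, frames=[3,4,1] (faults so far: 3)
  step 5: ref 4 -> HIT, frames=[3,4,1] (faults so far: 3)
  step 6: ref 3 -> HIT, frames=[3,4,1] (faults so far: 3)
  step 7: ref 4 -> HIT, frames=[3,4,1] (faults so far: 3)
  step 8: ref 2 -> FAULT, evict 1, frames=[3,4,2] (faults so far: 4)
  step 9: ref 1 -> FAULT, evict 3, frames=[1,4,2] (faults so far: 5)
  step 10: ref 1 -> HIT, frames=[1,4,2] (faults so far: 5)
  step 11: ref 1 -> HIT, frames=[1,4,2] (faults so far: 5)
  step 12: ref 3 -> FAULT, evict 4, frames=[1,3,2] (faults so far: 6)
  LRU total faults: 6
--- Optimal ---
  step 0: ref 3 -> FAULT, frames=[3,-,-] (faults so far: 1)
  step 1: ref 3 -> HIT, frames=[3,-,-] (faults so far: 1)
  step 2: ref 4 -> FAULT, frames=[3,4,-] (faults so far: 2)
  step 3: ref 1 -> FAULT, frames=[3,4,1] (faults so far: 3)
  step 4: ref 1 -> HIT, frames=[3,4,1] (faults so far: 3)
  step 5: ref 4 -> HIT, frames=[3,4,1] (faults so far: 3)
  step 6: ref 3 -> HIT, frames=[3,4,1] (faults so far: 3)
  step 7: ref 4 -> HIT, frames=[3,4,1] (faults so far: 3)
  step 8: ref 2 -> FAULT, evict 4, frames=[3,2,1] (faults so far: 4)
  step 9: ref 1 -> HIT, frames=[3,2,1] (faults so far: 4)
  step 10: ref 1 -> HIT, frames=[3,2,1] (faults so far: 4)
  step 11: ref 1 -> HIT, frames=[3,2,1] (faults so far: 4)
  step 12: ref 3 -> HIT, frames=[3,2,1] (faults so far: 4)
  Optimal total faults: 4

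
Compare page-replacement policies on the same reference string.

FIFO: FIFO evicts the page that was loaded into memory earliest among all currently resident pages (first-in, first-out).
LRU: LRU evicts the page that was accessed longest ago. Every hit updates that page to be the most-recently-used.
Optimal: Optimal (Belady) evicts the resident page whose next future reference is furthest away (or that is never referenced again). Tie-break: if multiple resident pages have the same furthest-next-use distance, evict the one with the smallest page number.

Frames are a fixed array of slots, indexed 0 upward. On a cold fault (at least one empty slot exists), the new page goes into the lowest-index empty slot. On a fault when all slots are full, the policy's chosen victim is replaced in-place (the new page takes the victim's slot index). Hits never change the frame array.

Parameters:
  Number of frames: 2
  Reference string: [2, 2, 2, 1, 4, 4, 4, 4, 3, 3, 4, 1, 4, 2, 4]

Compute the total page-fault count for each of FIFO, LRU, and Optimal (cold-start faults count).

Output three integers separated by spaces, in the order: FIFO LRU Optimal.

--- FIFO ---
  step 0: ref 2 -> FAULT, frames=[2,-] (faults so far: 1)
  step 1: ref 2 -> HIT, frames=[2,-] (faults so far: 1)
  step 2: ref 2 -> HIT, frames=[2,-] (faults so far: 1)
  step 3: ref 1 -> FAULT, frames=[2,1] (faults so far: 2)
  step 4: ref 4 -> FAULT, evict 2, frames=[4,1] (faults so far: 3)
  step 5: ref 4 -> HIT, frames=[4,1] (faults so far: 3)
  step 6: ref 4 -> HIT, frames=[4,1] (faults so far: 3)
  step 7: ref 4 -> HIT, frames=[4,1] (faults so far: 3)
  step 8: ref 3 -> FAULT, evict 1, frames=[4,3] (faults so far: 4)
  step 9: ref 3 -> HIT, frames=[4,3] (faults so far: 4)
  step 10: ref 4 -> HIT, frames=[4,3] (faults so far: 4)
  step 11: ref 1 -> FAULT, evict 4, frames=[1,3] (faults so far: 5)
  step 12: ref 4 -> FAULT, evict 3, frames=[1,4] (faults so far: 6)
  step 13: ref 2 -> FAULT, evict 1, frames=[2,4] (faults so far: 7)
  step 14: ref 4 -> HIT, frames=[2,4] (faults so far: 7)
  FIFO total faults: 7
--- LRU ---
  step 0: ref 2 -> FAULT, frames=[2,-] (faults so far: 1)
  step 1: ref 2 -> HIT, frames=[2,-] (faults so far: 1)
  step 2: ref 2 -> HIT, frames=[2,-] (faults so far: 1)
  step 3: ref 1 -> FAULT, frames=[2,1] (faults so far: 2)
  step 4: ref 4 -> FAULT, evict 2, frames=[4,1] (faults so far: 3)
  step 5: ref 4 -> HIT, frames=[4,1] (faults so far: 3)
  step 6: ref 4 -> HIT, frames=[4,1] (faults so far: 3)
  step 7: ref 4 -> HIT, frames=[4,1] (faults so far: 3)
  step 8: ref 3 -> FAULT, evict 1, frames=[4,3] (faults so far: 4)
  step 9: ref 3 -> HIT, frames=[4,3] (faults so far: 4)
  step 10: ref 4 -> HIT, frames=[4,3] (faults so far: 4)
  step 11: ref 1 -> FAULT, evict 3, frames=[4,1] (faults so far: 5)
  step 12: ref 4 -> HIT, frames=[4,1] (faults so far: 5)
  step 13: ref 2 -> FAULT, evict 1, frames=[4,2] (faults so far: 6)
  step 14: ref 4 -> HIT, frames=[4,2] (faults so far: 6)
  LRU total faults: 6
--- Optimal ---
  step 0: ref 2 -> FAULT, frames=[2,-] (faults so far: 1)
  step 1: ref 2 -> HIT, frames=[2,-] (faults so far: 1)
  step 2: ref 2 -> HIT, frames=[2,-] (faults so far: 1)
  step 3: ref 1 -> FAULT, frames=[2,1] (faults so far: 2)
  step 4: ref 4 -> FAULT, evict 2, frames=[4,1] (faults so far: 3)
  step 5: ref 4 -> HIT, frames=[4,1] (faults so far: 3)
  step 6: ref 4 -> HIT, frames=[4,1] (faults so far: 3)
  step 7: ref 4 -> HIT, frames=[4,1] (faults so far: 3)
  step 8: ref 3 -> FAULT, evict 1, frames=[4,3] (faults so far: 4)
  step 9: ref 3 -> HIT, frames=[4,3] (faults so far: 4)
  step 10: ref 4 -> HIT, frames=[4,3] (faults so far: 4)
  step 11: ref 1 -> FAULT, evict 3, frames=[4,1] (faults so far: 5)
  step 12: ref 4 -> HIT, frames=[4,1] (faults so far: 5)
  step 13: ref 2 -> FAULT, evict 1, frames=[4,2] (faults so far: 6)
  step 14: ref 4 -> HIT, frames=[4,2] (faults so far: 6)
  Optimal total faults: 6

Answer: 7 6 6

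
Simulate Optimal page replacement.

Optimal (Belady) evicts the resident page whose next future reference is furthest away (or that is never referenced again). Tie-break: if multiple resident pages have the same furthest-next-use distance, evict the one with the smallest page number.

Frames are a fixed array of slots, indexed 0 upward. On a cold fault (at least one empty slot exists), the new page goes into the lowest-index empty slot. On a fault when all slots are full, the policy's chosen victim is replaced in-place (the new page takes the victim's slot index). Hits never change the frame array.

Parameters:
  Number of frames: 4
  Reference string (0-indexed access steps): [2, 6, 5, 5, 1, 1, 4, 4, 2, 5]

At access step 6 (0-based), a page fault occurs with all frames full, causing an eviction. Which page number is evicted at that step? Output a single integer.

Step 0: ref 2 -> FAULT, frames=[2,-,-,-]
Step 1: ref 6 -> FAULT, frames=[2,6,-,-]
Step 2: ref 5 -> FAULT, frames=[2,6,5,-]
Step 3: ref 5 -> HIT, frames=[2,6,5,-]
Step 4: ref 1 -> FAULT, frames=[2,6,5,1]
Step 5: ref 1 -> HIT, frames=[2,6,5,1]
Step 6: ref 4 -> FAULT, evict 1, frames=[2,6,5,4]
At step 6: evicted page 1

Answer: 1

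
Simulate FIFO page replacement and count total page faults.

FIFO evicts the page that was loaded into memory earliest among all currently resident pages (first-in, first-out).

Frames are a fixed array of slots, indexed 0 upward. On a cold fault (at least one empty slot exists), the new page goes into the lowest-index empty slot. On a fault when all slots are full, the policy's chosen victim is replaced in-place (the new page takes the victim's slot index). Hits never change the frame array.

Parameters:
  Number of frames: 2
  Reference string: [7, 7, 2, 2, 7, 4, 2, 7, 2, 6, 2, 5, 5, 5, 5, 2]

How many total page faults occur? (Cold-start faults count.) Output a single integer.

Step 0: ref 7 → FAULT, frames=[7,-]
Step 1: ref 7 → HIT, frames=[7,-]
Step 2: ref 2 → FAULT, frames=[7,2]
Step 3: ref 2 → HIT, frames=[7,2]
Step 4: ref 7 → HIT, frames=[7,2]
Step 5: ref 4 → FAULT (evict 7), frames=[4,2]
Step 6: ref 2 → HIT, frames=[4,2]
Step 7: ref 7 → FAULT (evict 2), frames=[4,7]
Step 8: ref 2 → FAULT (evict 4), frames=[2,7]
Step 9: ref 6 → FAULT (evict 7), frames=[2,6]
Step 10: ref 2 → HIT, frames=[2,6]
Step 11: ref 5 → FAULT (evict 2), frames=[5,6]
Step 12: ref 5 → HIT, frames=[5,6]
Step 13: ref 5 → HIT, frames=[5,6]
Step 14: ref 5 → HIT, frames=[5,6]
Step 15: ref 2 → FAULT (evict 6), frames=[5,2]
Total faults: 8

Answer: 8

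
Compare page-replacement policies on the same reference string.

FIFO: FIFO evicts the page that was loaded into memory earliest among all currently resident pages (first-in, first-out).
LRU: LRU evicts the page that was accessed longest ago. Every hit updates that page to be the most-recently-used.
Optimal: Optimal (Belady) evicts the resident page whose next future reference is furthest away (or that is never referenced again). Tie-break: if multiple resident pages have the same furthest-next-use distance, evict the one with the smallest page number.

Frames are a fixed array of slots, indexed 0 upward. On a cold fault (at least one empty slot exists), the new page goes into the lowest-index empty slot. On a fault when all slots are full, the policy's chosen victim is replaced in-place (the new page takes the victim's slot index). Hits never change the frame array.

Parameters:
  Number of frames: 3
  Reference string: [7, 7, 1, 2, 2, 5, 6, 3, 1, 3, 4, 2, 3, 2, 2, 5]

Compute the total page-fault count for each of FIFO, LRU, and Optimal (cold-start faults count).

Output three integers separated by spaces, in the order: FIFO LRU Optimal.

--- FIFO ---
  step 0: ref 7 -> FAULT, frames=[7,-,-] (faults so far: 1)
  step 1: ref 7 -> HIT, frames=[7,-,-] (faults so far: 1)
  step 2: ref 1 -> FAULT, frames=[7,1,-] (faults so far: 2)
  step 3: ref 2 -> FAULT, frames=[7,1,2] (faults so far: 3)
  step 4: ref 2 -> HIT, frames=[7,1,2] (faults so far: 3)
  step 5: ref 5 -> FAULT, evict 7, frames=[5,1,2] (faults so far: 4)
  step 6: ref 6 -> FAULT, evict 1, frames=[5,6,2] (faults so far: 5)
  step 7: ref 3 -> FAULT, evict 2, frames=[5,6,3] (faults so far: 6)
  step 8: ref 1 -> FAULT, evict 5, frames=[1,6,3] (faults so far: 7)
  step 9: ref 3 -> HIT, frames=[1,6,3] (faults so far: 7)
  step 10: ref 4 -> FAULT, evict 6, frames=[1,4,3] (faults so far: 8)
  step 11: ref 2 -> FAULT, evict 3, frames=[1,4,2] (faults so far: 9)
  step 12: ref 3 -> FAULT, evict 1, frames=[3,4,2] (faults so far: 10)
  step 13: ref 2 -> HIT, frames=[3,4,2] (faults so far: 10)
  step 14: ref 2 -> HIT, frames=[3,4,2] (faults so far: 10)
  step 15: ref 5 -> FAULT, evict 4, frames=[3,5,2] (faults so far: 11)
  FIFO total faults: 11
--- LRU ---
  step 0: ref 7 -> FAULT, frames=[7,-,-] (faults so far: 1)
  step 1: ref 7 -> HIT, frames=[7,-,-] (faults so far: 1)
  step 2: ref 1 -> FAULT, frames=[7,1,-] (faults so far: 2)
  step 3: ref 2 -> FAULT, frames=[7,1,2] (faults so far: 3)
  step 4: ref 2 -> HIT, frames=[7,1,2] (faults so far: 3)
  step 5: ref 5 -> FAULT, evict 7, frames=[5,1,2] (faults so far: 4)
  step 6: ref 6 -> FAULT, evict 1, frames=[5,6,2] (faults so far: 5)
  step 7: ref 3 -> FAULT, evict 2, frames=[5,6,3] (faults so far: 6)
  step 8: ref 1 -> FAULT, evict 5, frames=[1,6,3] (faults so far: 7)
  step 9: ref 3 -> HIT, frames=[1,6,3] (faults so far: 7)
  step 10: ref 4 -> FAULT, evict 6, frames=[1,4,3] (faults so far: 8)
  step 11: ref 2 -> FAULT, evict 1, frames=[2,4,3] (faults so far: 9)
  step 12: ref 3 -> HIT, frames=[2,4,3] (faults so far: 9)
  step 13: ref 2 -> HIT, frames=[2,4,3] (faults so far: 9)
  step 14: ref 2 -> HIT, frames=[2,4,3] (faults so far: 9)
  step 15: ref 5 -> FAULT, evict 4, frames=[2,5,3] (faults so far: 10)
  LRU total faults: 10
--- Optimal ---
  step 0: ref 7 -> FAULT, frames=[7,-,-] (faults so far: 1)
  step 1: ref 7 -> HIT, frames=[7,-,-] (faults so far: 1)
  step 2: ref 1 -> FAULT, frames=[7,1,-] (faults so far: 2)
  step 3: ref 2 -> FAULT, frames=[7,1,2] (faults so far: 3)
  step 4: ref 2 -> HIT, frames=[7,1,2] (faults so far: 3)
  step 5: ref 5 -> FAULT, evict 7, frames=[5,1,2] (faults so far: 4)
  step 6: ref 6 -> FAULT, evict 5, frames=[6,1,2] (faults so far: 5)
  step 7: ref 3 -> FAULT, evict 6, frames=[3,1,2] (faults so far: 6)
  step 8: ref 1 -> HIT, frames=[3,1,2] (faults so far: 6)
  step 9: ref 3 -> HIT, frames=[3,1,2] (faults so far: 6)
  step 10: ref 4 -> FAULT, evict 1, frames=[3,4,2] (faults so far: 7)
  step 11: ref 2 -> HIT, frames=[3,4,2] (faults so far: 7)
  step 12: ref 3 -> HIT, frames=[3,4,2] (faults so far: 7)
  step 13: ref 2 -> HIT, frames=[3,4,2] (faults so far: 7)
  step 14: ref 2 -> HIT, frames=[3,4,2] (faults so far: 7)
  step 15: ref 5 -> FAULT, evict 2, frames=[3,4,5] (faults so far: 8)
  Optimal total faults: 8

Answer: 11 10 8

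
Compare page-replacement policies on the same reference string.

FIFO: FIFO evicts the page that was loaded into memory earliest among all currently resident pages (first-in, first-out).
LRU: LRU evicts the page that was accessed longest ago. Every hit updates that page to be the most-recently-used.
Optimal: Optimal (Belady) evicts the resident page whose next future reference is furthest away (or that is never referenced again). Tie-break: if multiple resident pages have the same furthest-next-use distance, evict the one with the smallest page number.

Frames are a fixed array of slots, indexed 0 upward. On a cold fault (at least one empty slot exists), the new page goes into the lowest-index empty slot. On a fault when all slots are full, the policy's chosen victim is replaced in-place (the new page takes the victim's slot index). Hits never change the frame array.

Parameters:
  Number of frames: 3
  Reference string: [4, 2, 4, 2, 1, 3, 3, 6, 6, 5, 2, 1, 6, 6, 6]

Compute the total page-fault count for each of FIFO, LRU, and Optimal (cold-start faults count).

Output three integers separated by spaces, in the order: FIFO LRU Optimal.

Answer: 9 9 7

Derivation:
--- FIFO ---
  step 0: ref 4 -> FAULT, frames=[4,-,-] (faults so far: 1)
  step 1: ref 2 -> FAULT, frames=[4,2,-] (faults so far: 2)
  step 2: ref 4 -> HIT, frames=[4,2,-] (faults so far: 2)
  step 3: ref 2 -> HIT, frames=[4,2,-] (faults so far: 2)
  step 4: ref 1 -> FAULT, frames=[4,2,1] (faults so far: 3)
  step 5: ref 3 -> FAULT, evict 4, frames=[3,2,1] (faults so far: 4)
  step 6: ref 3 -> HIT, frames=[3,2,1] (faults so far: 4)
  step 7: ref 6 -> FAULT, evict 2, frames=[3,6,1] (faults so far: 5)
  step 8: ref 6 -> HIT, frames=[3,6,1] (faults so far: 5)
  step 9: ref 5 -> FAULT, evict 1, frames=[3,6,5] (faults so far: 6)
  step 10: ref 2 -> FAULT, evict 3, frames=[2,6,5] (faults so far: 7)
  step 11: ref 1 -> FAULT, evict 6, frames=[2,1,5] (faults so far: 8)
  step 12: ref 6 -> FAULT, evict 5, frames=[2,1,6] (faults so far: 9)
  step 13: ref 6 -> HIT, frames=[2,1,6] (faults so far: 9)
  step 14: ref 6 -> HIT, frames=[2,1,6] (faults so far: 9)
  FIFO total faults: 9
--- LRU ---
  step 0: ref 4 -> FAULT, frames=[4,-,-] (faults so far: 1)
  step 1: ref 2 -> FAULT, frames=[4,2,-] (faults so far: 2)
  step 2: ref 4 -> HIT, frames=[4,2,-] (faults so far: 2)
  step 3: ref 2 -> HIT, frames=[4,2,-] (faults so far: 2)
  step 4: ref 1 -> FAULT, frames=[4,2,1] (faults so far: 3)
  step 5: ref 3 -> FAULT, evict 4, frames=[3,2,1] (faults so far: 4)
  step 6: ref 3 -> HIT, frames=[3,2,1] (faults so far: 4)
  step 7: ref 6 -> FAULT, evict 2, frames=[3,6,1] (faults so far: 5)
  step 8: ref 6 -> HIT, frames=[3,6,1] (faults so far: 5)
  step 9: ref 5 -> FAULT, evict 1, frames=[3,6,5] (faults so far: 6)
  step 10: ref 2 -> FAULT, evict 3, frames=[2,6,5] (faults so far: 7)
  step 11: ref 1 -> FAULT, evict 6, frames=[2,1,5] (faults so far: 8)
  step 12: ref 6 -> FAULT, evict 5, frames=[2,1,6] (faults so far: 9)
  step 13: ref 6 -> HIT, frames=[2,1,6] (faults so far: 9)
  step 14: ref 6 -> HIT, frames=[2,1,6] (faults so far: 9)
  LRU total faults: 9
--- Optimal ---
  step 0: ref 4 -> FAULT, frames=[4,-,-] (faults so far: 1)
  step 1: ref 2 -> FAULT, frames=[4,2,-] (faults so far: 2)
  step 2: ref 4 -> HIT, frames=[4,2,-] (faults so far: 2)
  step 3: ref 2 -> HIT, frames=[4,2,-] (faults so far: 2)
  step 4: ref 1 -> FAULT, frames=[4,2,1] (faults so far: 3)
  step 5: ref 3 -> FAULT, evict 4, frames=[3,2,1] (faults so far: 4)
  step 6: ref 3 -> HIT, frames=[3,2,1] (faults so far: 4)
  step 7: ref 6 -> FAULT, evict 3, frames=[6,2,1] (faults so far: 5)
  step 8: ref 6 -> HIT, frames=[6,2,1] (faults so far: 5)
  step 9: ref 5 -> FAULT, evict 6, frames=[5,2,1] (faults so far: 6)
  step 10: ref 2 -> HIT, frames=[5,2,1] (faults so far: 6)
  step 11: ref 1 -> HIT, frames=[5,2,1] (faults so far: 6)
  step 12: ref 6 -> FAULT, evict 1, frames=[5,2,6] (faults so far: 7)
  step 13: ref 6 -> HIT, frames=[5,2,6] (faults so far: 7)
  step 14: ref 6 -> HIT, frames=[5,2,6] (faults so far: 7)
  Optimal total faults: 7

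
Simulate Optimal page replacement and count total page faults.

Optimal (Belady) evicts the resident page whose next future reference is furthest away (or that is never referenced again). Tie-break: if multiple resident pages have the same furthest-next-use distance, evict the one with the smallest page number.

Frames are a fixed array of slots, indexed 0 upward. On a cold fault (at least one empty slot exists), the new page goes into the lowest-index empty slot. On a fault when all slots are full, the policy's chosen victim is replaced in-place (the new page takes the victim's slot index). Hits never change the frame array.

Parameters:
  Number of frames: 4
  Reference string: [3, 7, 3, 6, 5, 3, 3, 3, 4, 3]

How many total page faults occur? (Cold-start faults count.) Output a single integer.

Answer: 5

Derivation:
Step 0: ref 3 → FAULT, frames=[3,-,-,-]
Step 1: ref 7 → FAULT, frames=[3,7,-,-]
Step 2: ref 3 → HIT, frames=[3,7,-,-]
Step 3: ref 6 → FAULT, frames=[3,7,6,-]
Step 4: ref 5 → FAULT, frames=[3,7,6,5]
Step 5: ref 3 → HIT, frames=[3,7,6,5]
Step 6: ref 3 → HIT, frames=[3,7,6,5]
Step 7: ref 3 → HIT, frames=[3,7,6,5]
Step 8: ref 4 → FAULT (evict 5), frames=[3,7,6,4]
Step 9: ref 3 → HIT, frames=[3,7,6,4]
Total faults: 5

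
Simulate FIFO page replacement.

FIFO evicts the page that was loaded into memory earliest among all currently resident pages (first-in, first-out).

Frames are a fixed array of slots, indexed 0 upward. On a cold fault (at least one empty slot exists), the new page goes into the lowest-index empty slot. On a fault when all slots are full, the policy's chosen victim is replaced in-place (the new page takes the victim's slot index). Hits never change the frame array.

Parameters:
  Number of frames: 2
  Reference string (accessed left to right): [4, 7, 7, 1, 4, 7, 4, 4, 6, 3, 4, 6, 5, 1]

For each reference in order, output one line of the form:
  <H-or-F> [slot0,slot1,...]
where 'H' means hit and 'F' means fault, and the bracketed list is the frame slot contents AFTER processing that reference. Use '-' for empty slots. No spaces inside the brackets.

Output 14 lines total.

F [4,-]
F [4,7]
H [4,7]
F [1,7]
F [1,4]
F [7,4]
H [7,4]
H [7,4]
F [7,6]
F [3,6]
F [3,4]
F [6,4]
F [6,5]
F [1,5]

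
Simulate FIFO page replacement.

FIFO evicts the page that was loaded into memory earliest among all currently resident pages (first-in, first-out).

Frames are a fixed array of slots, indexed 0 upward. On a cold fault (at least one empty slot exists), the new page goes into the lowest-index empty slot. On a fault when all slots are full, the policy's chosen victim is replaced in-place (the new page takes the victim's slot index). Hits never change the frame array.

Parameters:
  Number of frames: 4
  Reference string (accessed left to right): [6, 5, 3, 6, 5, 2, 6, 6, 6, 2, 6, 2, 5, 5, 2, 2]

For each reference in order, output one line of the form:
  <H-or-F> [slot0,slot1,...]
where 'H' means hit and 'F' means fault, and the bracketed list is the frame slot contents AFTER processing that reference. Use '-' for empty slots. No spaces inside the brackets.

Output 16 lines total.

F [6,-,-,-]
F [6,5,-,-]
F [6,5,3,-]
H [6,5,3,-]
H [6,5,3,-]
F [6,5,3,2]
H [6,5,3,2]
H [6,5,3,2]
H [6,5,3,2]
H [6,5,3,2]
H [6,5,3,2]
H [6,5,3,2]
H [6,5,3,2]
H [6,5,3,2]
H [6,5,3,2]
H [6,5,3,2]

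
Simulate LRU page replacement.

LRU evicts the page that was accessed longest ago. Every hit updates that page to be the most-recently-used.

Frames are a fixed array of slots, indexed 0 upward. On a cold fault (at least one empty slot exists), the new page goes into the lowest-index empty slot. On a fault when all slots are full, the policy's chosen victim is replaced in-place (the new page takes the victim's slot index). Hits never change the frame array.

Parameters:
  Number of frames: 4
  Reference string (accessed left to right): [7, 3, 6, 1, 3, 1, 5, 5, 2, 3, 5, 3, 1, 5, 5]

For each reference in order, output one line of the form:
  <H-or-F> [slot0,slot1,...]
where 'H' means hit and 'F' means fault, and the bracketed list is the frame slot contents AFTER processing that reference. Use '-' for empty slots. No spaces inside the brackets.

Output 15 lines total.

F [7,-,-,-]
F [7,3,-,-]
F [7,3,6,-]
F [7,3,6,1]
H [7,3,6,1]
H [7,3,6,1]
F [5,3,6,1]
H [5,3,6,1]
F [5,3,2,1]
H [5,3,2,1]
H [5,3,2,1]
H [5,3,2,1]
H [5,3,2,1]
H [5,3,2,1]
H [5,3,2,1]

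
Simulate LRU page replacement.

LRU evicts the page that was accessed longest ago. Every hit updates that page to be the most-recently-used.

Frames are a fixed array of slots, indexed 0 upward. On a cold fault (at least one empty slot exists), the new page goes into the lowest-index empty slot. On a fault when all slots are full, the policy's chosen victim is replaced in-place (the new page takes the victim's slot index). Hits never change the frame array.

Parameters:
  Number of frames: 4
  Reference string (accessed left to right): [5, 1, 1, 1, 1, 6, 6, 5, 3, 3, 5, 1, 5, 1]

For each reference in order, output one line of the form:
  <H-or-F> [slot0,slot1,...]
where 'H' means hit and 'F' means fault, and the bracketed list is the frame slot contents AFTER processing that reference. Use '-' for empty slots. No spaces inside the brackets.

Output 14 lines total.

F [5,-,-,-]
F [5,1,-,-]
H [5,1,-,-]
H [5,1,-,-]
H [5,1,-,-]
F [5,1,6,-]
H [5,1,6,-]
H [5,1,6,-]
F [5,1,6,3]
H [5,1,6,3]
H [5,1,6,3]
H [5,1,6,3]
H [5,1,6,3]
H [5,1,6,3]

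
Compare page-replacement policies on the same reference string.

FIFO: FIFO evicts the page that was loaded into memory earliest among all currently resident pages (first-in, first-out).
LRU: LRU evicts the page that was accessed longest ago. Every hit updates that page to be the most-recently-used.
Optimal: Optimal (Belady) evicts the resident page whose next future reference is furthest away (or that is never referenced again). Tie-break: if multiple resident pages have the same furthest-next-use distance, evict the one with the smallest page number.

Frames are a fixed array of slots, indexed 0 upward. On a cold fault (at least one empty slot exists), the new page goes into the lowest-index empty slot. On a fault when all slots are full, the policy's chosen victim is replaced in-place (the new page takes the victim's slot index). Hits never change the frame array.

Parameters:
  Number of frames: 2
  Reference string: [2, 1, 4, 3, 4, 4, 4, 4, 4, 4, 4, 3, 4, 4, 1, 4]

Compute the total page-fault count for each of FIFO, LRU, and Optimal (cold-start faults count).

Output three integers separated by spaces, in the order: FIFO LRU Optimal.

Answer: 6 5 5

Derivation:
--- FIFO ---
  step 0: ref 2 -> FAULT, frames=[2,-] (faults so far: 1)
  step 1: ref 1 -> FAULT, frames=[2,1] (faults so far: 2)
  step 2: ref 4 -> FAULT, evict 2, frames=[4,1] (faults so far: 3)
  step 3: ref 3 -> FAULT, evict 1, frames=[4,3] (faults so far: 4)
  step 4: ref 4 -> HIT, frames=[4,3] (faults so far: 4)
  step 5: ref 4 -> HIT, frames=[4,3] (faults so far: 4)
  step 6: ref 4 -> HIT, frames=[4,3] (faults so far: 4)
  step 7: ref 4 -> HIT, frames=[4,3] (faults so far: 4)
  step 8: ref 4 -> HIT, frames=[4,3] (faults so far: 4)
  step 9: ref 4 -> HIT, frames=[4,3] (faults so far: 4)
  step 10: ref 4 -> HIT, frames=[4,3] (faults so far: 4)
  step 11: ref 3 -> HIT, frames=[4,3] (faults so far: 4)
  step 12: ref 4 -> HIT, frames=[4,3] (faults so far: 4)
  step 13: ref 4 -> HIT, frames=[4,3] (faults so far: 4)
  step 14: ref 1 -> FAULT, evict 4, frames=[1,3] (faults so far: 5)
  step 15: ref 4 -> FAULT, evict 3, frames=[1,4] (faults so far: 6)
  FIFO total faults: 6
--- LRU ---
  step 0: ref 2 -> FAULT, frames=[2,-] (faults so far: 1)
  step 1: ref 1 -> FAULT, frames=[2,1] (faults so far: 2)
  step 2: ref 4 -> FAULT, evict 2, frames=[4,1] (faults so far: 3)
  step 3: ref 3 -> FAULT, evict 1, frames=[4,3] (faults so far: 4)
  step 4: ref 4 -> HIT, frames=[4,3] (faults so far: 4)
  step 5: ref 4 -> HIT, frames=[4,3] (faults so far: 4)
  step 6: ref 4 -> HIT, frames=[4,3] (faults so far: 4)
  step 7: ref 4 -> HIT, frames=[4,3] (faults so far: 4)
  step 8: ref 4 -> HIT, frames=[4,3] (faults so far: 4)
  step 9: ref 4 -> HIT, frames=[4,3] (faults so far: 4)
  step 10: ref 4 -> HIT, frames=[4,3] (faults so far: 4)
  step 11: ref 3 -> HIT, frames=[4,3] (faults so far: 4)
  step 12: ref 4 -> HIT, frames=[4,3] (faults so far: 4)
  step 13: ref 4 -> HIT, frames=[4,3] (faults so far: 4)
  step 14: ref 1 -> FAULT, evict 3, frames=[4,1] (faults so far: 5)
  step 15: ref 4 -> HIT, frames=[4,1] (faults so far: 5)
  LRU total faults: 5
--- Optimal ---
  step 0: ref 2 -> FAULT, frames=[2,-] (faults so far: 1)
  step 1: ref 1 -> FAULT, frames=[2,1] (faults so far: 2)
  step 2: ref 4 -> FAULT, evict 2, frames=[4,1] (faults so far: 3)
  step 3: ref 3 -> FAULT, evict 1, frames=[4,3] (faults so far: 4)
  step 4: ref 4 -> HIT, frames=[4,3] (faults so far: 4)
  step 5: ref 4 -> HIT, frames=[4,3] (faults so far: 4)
  step 6: ref 4 -> HIT, frames=[4,3] (faults so far: 4)
  step 7: ref 4 -> HIT, frames=[4,3] (faults so far: 4)
  step 8: ref 4 -> HIT, frames=[4,3] (faults so far: 4)
  step 9: ref 4 -> HIT, frames=[4,3] (faults so far: 4)
  step 10: ref 4 -> HIT, frames=[4,3] (faults so far: 4)
  step 11: ref 3 -> HIT, frames=[4,3] (faults so far: 4)
  step 12: ref 4 -> HIT, frames=[4,3] (faults so far: 4)
  step 13: ref 4 -> HIT, frames=[4,3] (faults so far: 4)
  step 14: ref 1 -> FAULT, evict 3, frames=[4,1] (faults so far: 5)
  step 15: ref 4 -> HIT, frames=[4,1] (faults so far: 5)
  Optimal total faults: 5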